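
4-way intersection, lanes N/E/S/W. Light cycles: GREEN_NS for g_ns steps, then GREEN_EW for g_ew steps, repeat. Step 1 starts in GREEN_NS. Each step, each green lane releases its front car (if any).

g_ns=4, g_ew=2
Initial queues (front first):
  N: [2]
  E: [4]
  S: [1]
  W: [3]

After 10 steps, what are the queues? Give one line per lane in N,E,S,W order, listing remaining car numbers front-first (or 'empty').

Step 1 [NS]: N:car2-GO,E:wait,S:car1-GO,W:wait | queues: N=0 E=1 S=0 W=1
Step 2 [NS]: N:empty,E:wait,S:empty,W:wait | queues: N=0 E=1 S=0 W=1
Step 3 [NS]: N:empty,E:wait,S:empty,W:wait | queues: N=0 E=1 S=0 W=1
Step 4 [NS]: N:empty,E:wait,S:empty,W:wait | queues: N=0 E=1 S=0 W=1
Step 5 [EW]: N:wait,E:car4-GO,S:wait,W:car3-GO | queues: N=0 E=0 S=0 W=0

N: empty
E: empty
S: empty
W: empty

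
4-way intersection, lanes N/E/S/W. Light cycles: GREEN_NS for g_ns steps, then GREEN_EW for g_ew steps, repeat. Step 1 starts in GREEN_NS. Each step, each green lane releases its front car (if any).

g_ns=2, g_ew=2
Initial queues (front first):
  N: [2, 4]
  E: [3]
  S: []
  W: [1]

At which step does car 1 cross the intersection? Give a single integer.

Step 1 [NS]: N:car2-GO,E:wait,S:empty,W:wait | queues: N=1 E=1 S=0 W=1
Step 2 [NS]: N:car4-GO,E:wait,S:empty,W:wait | queues: N=0 E=1 S=0 W=1
Step 3 [EW]: N:wait,E:car3-GO,S:wait,W:car1-GO | queues: N=0 E=0 S=0 W=0
Car 1 crosses at step 3

3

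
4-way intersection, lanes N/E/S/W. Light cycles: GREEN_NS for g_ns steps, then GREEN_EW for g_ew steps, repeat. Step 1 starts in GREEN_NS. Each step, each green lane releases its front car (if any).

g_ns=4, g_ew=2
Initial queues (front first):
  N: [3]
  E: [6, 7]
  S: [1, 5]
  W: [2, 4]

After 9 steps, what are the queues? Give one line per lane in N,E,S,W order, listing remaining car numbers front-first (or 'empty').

Step 1 [NS]: N:car3-GO,E:wait,S:car1-GO,W:wait | queues: N=0 E=2 S=1 W=2
Step 2 [NS]: N:empty,E:wait,S:car5-GO,W:wait | queues: N=0 E=2 S=0 W=2
Step 3 [NS]: N:empty,E:wait,S:empty,W:wait | queues: N=0 E=2 S=0 W=2
Step 4 [NS]: N:empty,E:wait,S:empty,W:wait | queues: N=0 E=2 S=0 W=2
Step 5 [EW]: N:wait,E:car6-GO,S:wait,W:car2-GO | queues: N=0 E=1 S=0 W=1
Step 6 [EW]: N:wait,E:car7-GO,S:wait,W:car4-GO | queues: N=0 E=0 S=0 W=0

N: empty
E: empty
S: empty
W: empty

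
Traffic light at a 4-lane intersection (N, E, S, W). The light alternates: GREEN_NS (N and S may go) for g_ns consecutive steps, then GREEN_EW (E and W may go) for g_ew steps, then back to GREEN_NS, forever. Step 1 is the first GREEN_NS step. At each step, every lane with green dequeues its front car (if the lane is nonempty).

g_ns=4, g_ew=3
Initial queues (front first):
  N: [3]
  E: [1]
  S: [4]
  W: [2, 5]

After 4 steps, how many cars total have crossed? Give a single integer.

Step 1 [NS]: N:car3-GO,E:wait,S:car4-GO,W:wait | queues: N=0 E=1 S=0 W=2
Step 2 [NS]: N:empty,E:wait,S:empty,W:wait | queues: N=0 E=1 S=0 W=2
Step 3 [NS]: N:empty,E:wait,S:empty,W:wait | queues: N=0 E=1 S=0 W=2
Step 4 [NS]: N:empty,E:wait,S:empty,W:wait | queues: N=0 E=1 S=0 W=2
Cars crossed by step 4: 2

Answer: 2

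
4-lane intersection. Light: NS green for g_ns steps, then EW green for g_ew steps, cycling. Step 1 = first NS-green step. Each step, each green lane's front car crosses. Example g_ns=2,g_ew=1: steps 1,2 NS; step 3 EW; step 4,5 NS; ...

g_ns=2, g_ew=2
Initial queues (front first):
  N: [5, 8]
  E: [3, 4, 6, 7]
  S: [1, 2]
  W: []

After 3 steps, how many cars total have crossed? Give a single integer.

Answer: 5

Derivation:
Step 1 [NS]: N:car5-GO,E:wait,S:car1-GO,W:wait | queues: N=1 E=4 S=1 W=0
Step 2 [NS]: N:car8-GO,E:wait,S:car2-GO,W:wait | queues: N=0 E=4 S=0 W=0
Step 3 [EW]: N:wait,E:car3-GO,S:wait,W:empty | queues: N=0 E=3 S=0 W=0
Cars crossed by step 3: 5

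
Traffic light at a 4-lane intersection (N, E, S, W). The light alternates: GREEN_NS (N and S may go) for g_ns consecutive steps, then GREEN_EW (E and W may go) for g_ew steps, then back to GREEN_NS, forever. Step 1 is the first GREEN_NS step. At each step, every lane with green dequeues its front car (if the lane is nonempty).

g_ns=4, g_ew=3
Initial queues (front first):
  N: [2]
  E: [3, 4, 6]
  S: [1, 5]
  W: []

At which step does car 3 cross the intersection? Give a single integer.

Step 1 [NS]: N:car2-GO,E:wait,S:car1-GO,W:wait | queues: N=0 E=3 S=1 W=0
Step 2 [NS]: N:empty,E:wait,S:car5-GO,W:wait | queues: N=0 E=3 S=0 W=0
Step 3 [NS]: N:empty,E:wait,S:empty,W:wait | queues: N=0 E=3 S=0 W=0
Step 4 [NS]: N:empty,E:wait,S:empty,W:wait | queues: N=0 E=3 S=0 W=0
Step 5 [EW]: N:wait,E:car3-GO,S:wait,W:empty | queues: N=0 E=2 S=0 W=0
Step 6 [EW]: N:wait,E:car4-GO,S:wait,W:empty | queues: N=0 E=1 S=0 W=0
Step 7 [EW]: N:wait,E:car6-GO,S:wait,W:empty | queues: N=0 E=0 S=0 W=0
Car 3 crosses at step 5

5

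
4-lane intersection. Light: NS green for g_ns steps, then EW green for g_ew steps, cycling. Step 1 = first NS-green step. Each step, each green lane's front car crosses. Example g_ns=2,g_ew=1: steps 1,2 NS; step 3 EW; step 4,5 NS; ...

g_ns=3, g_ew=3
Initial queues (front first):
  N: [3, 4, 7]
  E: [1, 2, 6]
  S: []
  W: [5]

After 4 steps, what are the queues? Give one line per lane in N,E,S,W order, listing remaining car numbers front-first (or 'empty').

Step 1 [NS]: N:car3-GO,E:wait,S:empty,W:wait | queues: N=2 E=3 S=0 W=1
Step 2 [NS]: N:car4-GO,E:wait,S:empty,W:wait | queues: N=1 E=3 S=0 W=1
Step 3 [NS]: N:car7-GO,E:wait,S:empty,W:wait | queues: N=0 E=3 S=0 W=1
Step 4 [EW]: N:wait,E:car1-GO,S:wait,W:car5-GO | queues: N=0 E=2 S=0 W=0

N: empty
E: 2 6
S: empty
W: empty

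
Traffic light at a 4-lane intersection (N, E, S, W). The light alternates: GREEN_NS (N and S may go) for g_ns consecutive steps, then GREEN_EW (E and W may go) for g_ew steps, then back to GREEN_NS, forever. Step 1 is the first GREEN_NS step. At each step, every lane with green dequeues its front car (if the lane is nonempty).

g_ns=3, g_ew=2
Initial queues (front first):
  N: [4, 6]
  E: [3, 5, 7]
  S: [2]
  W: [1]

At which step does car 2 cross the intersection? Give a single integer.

Step 1 [NS]: N:car4-GO,E:wait,S:car2-GO,W:wait | queues: N=1 E=3 S=0 W=1
Step 2 [NS]: N:car6-GO,E:wait,S:empty,W:wait | queues: N=0 E=3 S=0 W=1
Step 3 [NS]: N:empty,E:wait,S:empty,W:wait | queues: N=0 E=3 S=0 W=1
Step 4 [EW]: N:wait,E:car3-GO,S:wait,W:car1-GO | queues: N=0 E=2 S=0 W=0
Step 5 [EW]: N:wait,E:car5-GO,S:wait,W:empty | queues: N=0 E=1 S=0 W=0
Step 6 [NS]: N:empty,E:wait,S:empty,W:wait | queues: N=0 E=1 S=0 W=0
Step 7 [NS]: N:empty,E:wait,S:empty,W:wait | queues: N=0 E=1 S=0 W=0
Step 8 [NS]: N:empty,E:wait,S:empty,W:wait | queues: N=0 E=1 S=0 W=0
Step 9 [EW]: N:wait,E:car7-GO,S:wait,W:empty | queues: N=0 E=0 S=0 W=0
Car 2 crosses at step 1

1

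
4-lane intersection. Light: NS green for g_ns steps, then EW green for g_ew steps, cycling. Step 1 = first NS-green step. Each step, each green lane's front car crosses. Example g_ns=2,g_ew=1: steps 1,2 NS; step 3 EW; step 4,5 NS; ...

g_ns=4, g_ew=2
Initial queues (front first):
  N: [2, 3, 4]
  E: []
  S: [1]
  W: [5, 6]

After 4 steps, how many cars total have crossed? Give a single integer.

Answer: 4

Derivation:
Step 1 [NS]: N:car2-GO,E:wait,S:car1-GO,W:wait | queues: N=2 E=0 S=0 W=2
Step 2 [NS]: N:car3-GO,E:wait,S:empty,W:wait | queues: N=1 E=0 S=0 W=2
Step 3 [NS]: N:car4-GO,E:wait,S:empty,W:wait | queues: N=0 E=0 S=0 W=2
Step 4 [NS]: N:empty,E:wait,S:empty,W:wait | queues: N=0 E=0 S=0 W=2
Cars crossed by step 4: 4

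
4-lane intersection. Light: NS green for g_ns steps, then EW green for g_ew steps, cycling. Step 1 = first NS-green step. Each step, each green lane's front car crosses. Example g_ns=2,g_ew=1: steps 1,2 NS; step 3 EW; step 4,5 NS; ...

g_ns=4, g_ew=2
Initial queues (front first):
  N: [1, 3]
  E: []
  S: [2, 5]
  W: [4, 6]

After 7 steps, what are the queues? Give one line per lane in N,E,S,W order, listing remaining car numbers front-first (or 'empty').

Step 1 [NS]: N:car1-GO,E:wait,S:car2-GO,W:wait | queues: N=1 E=0 S=1 W=2
Step 2 [NS]: N:car3-GO,E:wait,S:car5-GO,W:wait | queues: N=0 E=0 S=0 W=2
Step 3 [NS]: N:empty,E:wait,S:empty,W:wait | queues: N=0 E=0 S=0 W=2
Step 4 [NS]: N:empty,E:wait,S:empty,W:wait | queues: N=0 E=0 S=0 W=2
Step 5 [EW]: N:wait,E:empty,S:wait,W:car4-GO | queues: N=0 E=0 S=0 W=1
Step 6 [EW]: N:wait,E:empty,S:wait,W:car6-GO | queues: N=0 E=0 S=0 W=0

N: empty
E: empty
S: empty
W: empty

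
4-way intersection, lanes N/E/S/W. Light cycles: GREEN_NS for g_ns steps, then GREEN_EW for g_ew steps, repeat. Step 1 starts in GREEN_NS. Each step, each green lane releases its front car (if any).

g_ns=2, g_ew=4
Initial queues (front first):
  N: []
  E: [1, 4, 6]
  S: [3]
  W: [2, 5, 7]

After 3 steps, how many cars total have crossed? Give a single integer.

Step 1 [NS]: N:empty,E:wait,S:car3-GO,W:wait | queues: N=0 E=3 S=0 W=3
Step 2 [NS]: N:empty,E:wait,S:empty,W:wait | queues: N=0 E=3 S=0 W=3
Step 3 [EW]: N:wait,E:car1-GO,S:wait,W:car2-GO | queues: N=0 E=2 S=0 W=2
Cars crossed by step 3: 3

Answer: 3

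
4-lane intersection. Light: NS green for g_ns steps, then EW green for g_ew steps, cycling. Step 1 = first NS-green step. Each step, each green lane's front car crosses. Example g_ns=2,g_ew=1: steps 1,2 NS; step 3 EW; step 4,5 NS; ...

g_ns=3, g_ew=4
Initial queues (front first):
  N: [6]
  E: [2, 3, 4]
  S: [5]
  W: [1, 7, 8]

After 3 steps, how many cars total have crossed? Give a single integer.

Step 1 [NS]: N:car6-GO,E:wait,S:car5-GO,W:wait | queues: N=0 E=3 S=0 W=3
Step 2 [NS]: N:empty,E:wait,S:empty,W:wait | queues: N=0 E=3 S=0 W=3
Step 3 [NS]: N:empty,E:wait,S:empty,W:wait | queues: N=0 E=3 S=0 W=3
Cars crossed by step 3: 2

Answer: 2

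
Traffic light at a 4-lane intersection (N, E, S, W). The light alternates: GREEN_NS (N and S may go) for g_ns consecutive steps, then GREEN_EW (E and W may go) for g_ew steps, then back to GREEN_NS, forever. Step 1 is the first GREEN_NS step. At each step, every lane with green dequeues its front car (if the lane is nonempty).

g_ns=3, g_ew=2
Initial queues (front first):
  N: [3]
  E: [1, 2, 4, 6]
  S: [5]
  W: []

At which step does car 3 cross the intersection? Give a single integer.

Step 1 [NS]: N:car3-GO,E:wait,S:car5-GO,W:wait | queues: N=0 E=4 S=0 W=0
Step 2 [NS]: N:empty,E:wait,S:empty,W:wait | queues: N=0 E=4 S=0 W=0
Step 3 [NS]: N:empty,E:wait,S:empty,W:wait | queues: N=0 E=4 S=0 W=0
Step 4 [EW]: N:wait,E:car1-GO,S:wait,W:empty | queues: N=0 E=3 S=0 W=0
Step 5 [EW]: N:wait,E:car2-GO,S:wait,W:empty | queues: N=0 E=2 S=0 W=0
Step 6 [NS]: N:empty,E:wait,S:empty,W:wait | queues: N=0 E=2 S=0 W=0
Step 7 [NS]: N:empty,E:wait,S:empty,W:wait | queues: N=0 E=2 S=0 W=0
Step 8 [NS]: N:empty,E:wait,S:empty,W:wait | queues: N=0 E=2 S=0 W=0
Step 9 [EW]: N:wait,E:car4-GO,S:wait,W:empty | queues: N=0 E=1 S=0 W=0
Step 10 [EW]: N:wait,E:car6-GO,S:wait,W:empty | queues: N=0 E=0 S=0 W=0
Car 3 crosses at step 1

1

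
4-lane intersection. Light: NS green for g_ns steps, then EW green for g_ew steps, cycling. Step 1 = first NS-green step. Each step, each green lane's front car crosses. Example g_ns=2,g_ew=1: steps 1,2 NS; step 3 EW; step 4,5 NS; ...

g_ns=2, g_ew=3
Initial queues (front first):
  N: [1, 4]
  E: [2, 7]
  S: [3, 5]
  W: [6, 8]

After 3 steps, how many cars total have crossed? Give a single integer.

Answer: 6

Derivation:
Step 1 [NS]: N:car1-GO,E:wait,S:car3-GO,W:wait | queues: N=1 E=2 S=1 W=2
Step 2 [NS]: N:car4-GO,E:wait,S:car5-GO,W:wait | queues: N=0 E=2 S=0 W=2
Step 3 [EW]: N:wait,E:car2-GO,S:wait,W:car6-GO | queues: N=0 E=1 S=0 W=1
Cars crossed by step 3: 6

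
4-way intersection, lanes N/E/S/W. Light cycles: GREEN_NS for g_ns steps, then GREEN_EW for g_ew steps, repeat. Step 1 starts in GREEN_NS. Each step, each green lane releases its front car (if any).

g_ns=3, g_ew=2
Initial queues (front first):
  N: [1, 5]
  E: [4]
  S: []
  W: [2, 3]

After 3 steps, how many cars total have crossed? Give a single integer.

Step 1 [NS]: N:car1-GO,E:wait,S:empty,W:wait | queues: N=1 E=1 S=0 W=2
Step 2 [NS]: N:car5-GO,E:wait,S:empty,W:wait | queues: N=0 E=1 S=0 W=2
Step 3 [NS]: N:empty,E:wait,S:empty,W:wait | queues: N=0 E=1 S=0 W=2
Cars crossed by step 3: 2

Answer: 2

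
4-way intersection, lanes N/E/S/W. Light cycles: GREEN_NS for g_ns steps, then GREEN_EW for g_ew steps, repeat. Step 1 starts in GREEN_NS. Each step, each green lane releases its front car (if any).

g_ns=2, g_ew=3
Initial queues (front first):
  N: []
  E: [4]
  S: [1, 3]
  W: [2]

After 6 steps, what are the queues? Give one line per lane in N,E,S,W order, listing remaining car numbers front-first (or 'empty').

Step 1 [NS]: N:empty,E:wait,S:car1-GO,W:wait | queues: N=0 E=1 S=1 W=1
Step 2 [NS]: N:empty,E:wait,S:car3-GO,W:wait | queues: N=0 E=1 S=0 W=1
Step 3 [EW]: N:wait,E:car4-GO,S:wait,W:car2-GO | queues: N=0 E=0 S=0 W=0

N: empty
E: empty
S: empty
W: empty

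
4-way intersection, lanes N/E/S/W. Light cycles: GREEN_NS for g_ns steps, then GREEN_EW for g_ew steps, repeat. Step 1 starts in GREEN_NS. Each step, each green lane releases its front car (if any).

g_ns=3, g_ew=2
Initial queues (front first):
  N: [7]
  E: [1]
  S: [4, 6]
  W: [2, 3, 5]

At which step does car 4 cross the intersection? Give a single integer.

Step 1 [NS]: N:car7-GO,E:wait,S:car4-GO,W:wait | queues: N=0 E=1 S=1 W=3
Step 2 [NS]: N:empty,E:wait,S:car6-GO,W:wait | queues: N=0 E=1 S=0 W=3
Step 3 [NS]: N:empty,E:wait,S:empty,W:wait | queues: N=0 E=1 S=0 W=3
Step 4 [EW]: N:wait,E:car1-GO,S:wait,W:car2-GO | queues: N=0 E=0 S=0 W=2
Step 5 [EW]: N:wait,E:empty,S:wait,W:car3-GO | queues: N=0 E=0 S=0 W=1
Step 6 [NS]: N:empty,E:wait,S:empty,W:wait | queues: N=0 E=0 S=0 W=1
Step 7 [NS]: N:empty,E:wait,S:empty,W:wait | queues: N=0 E=0 S=0 W=1
Step 8 [NS]: N:empty,E:wait,S:empty,W:wait | queues: N=0 E=0 S=0 W=1
Step 9 [EW]: N:wait,E:empty,S:wait,W:car5-GO | queues: N=0 E=0 S=0 W=0
Car 4 crosses at step 1

1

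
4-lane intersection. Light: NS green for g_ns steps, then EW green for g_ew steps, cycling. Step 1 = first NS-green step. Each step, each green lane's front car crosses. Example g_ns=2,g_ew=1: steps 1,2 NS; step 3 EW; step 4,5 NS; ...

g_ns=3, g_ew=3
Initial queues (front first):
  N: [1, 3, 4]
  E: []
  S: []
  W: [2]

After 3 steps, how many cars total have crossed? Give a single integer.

Answer: 3

Derivation:
Step 1 [NS]: N:car1-GO,E:wait,S:empty,W:wait | queues: N=2 E=0 S=0 W=1
Step 2 [NS]: N:car3-GO,E:wait,S:empty,W:wait | queues: N=1 E=0 S=0 W=1
Step 3 [NS]: N:car4-GO,E:wait,S:empty,W:wait | queues: N=0 E=0 S=0 W=1
Cars crossed by step 3: 3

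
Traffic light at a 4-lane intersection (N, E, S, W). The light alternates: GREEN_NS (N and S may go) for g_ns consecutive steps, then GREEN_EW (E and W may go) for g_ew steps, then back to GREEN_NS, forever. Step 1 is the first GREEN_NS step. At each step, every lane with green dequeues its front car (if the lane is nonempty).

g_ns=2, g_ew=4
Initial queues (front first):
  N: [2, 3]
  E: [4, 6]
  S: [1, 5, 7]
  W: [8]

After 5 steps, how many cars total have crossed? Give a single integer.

Answer: 7

Derivation:
Step 1 [NS]: N:car2-GO,E:wait,S:car1-GO,W:wait | queues: N=1 E=2 S=2 W=1
Step 2 [NS]: N:car3-GO,E:wait,S:car5-GO,W:wait | queues: N=0 E=2 S=1 W=1
Step 3 [EW]: N:wait,E:car4-GO,S:wait,W:car8-GO | queues: N=0 E=1 S=1 W=0
Step 4 [EW]: N:wait,E:car6-GO,S:wait,W:empty | queues: N=0 E=0 S=1 W=0
Step 5 [EW]: N:wait,E:empty,S:wait,W:empty | queues: N=0 E=0 S=1 W=0
Cars crossed by step 5: 7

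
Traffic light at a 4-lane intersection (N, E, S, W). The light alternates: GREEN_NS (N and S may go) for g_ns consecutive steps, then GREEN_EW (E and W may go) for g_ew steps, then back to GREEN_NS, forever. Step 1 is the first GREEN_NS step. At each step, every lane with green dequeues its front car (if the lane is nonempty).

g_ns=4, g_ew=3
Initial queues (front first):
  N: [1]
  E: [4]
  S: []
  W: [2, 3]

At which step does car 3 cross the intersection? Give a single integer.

Step 1 [NS]: N:car1-GO,E:wait,S:empty,W:wait | queues: N=0 E=1 S=0 W=2
Step 2 [NS]: N:empty,E:wait,S:empty,W:wait | queues: N=0 E=1 S=0 W=2
Step 3 [NS]: N:empty,E:wait,S:empty,W:wait | queues: N=0 E=1 S=0 W=2
Step 4 [NS]: N:empty,E:wait,S:empty,W:wait | queues: N=0 E=1 S=0 W=2
Step 5 [EW]: N:wait,E:car4-GO,S:wait,W:car2-GO | queues: N=0 E=0 S=0 W=1
Step 6 [EW]: N:wait,E:empty,S:wait,W:car3-GO | queues: N=0 E=0 S=0 W=0
Car 3 crosses at step 6

6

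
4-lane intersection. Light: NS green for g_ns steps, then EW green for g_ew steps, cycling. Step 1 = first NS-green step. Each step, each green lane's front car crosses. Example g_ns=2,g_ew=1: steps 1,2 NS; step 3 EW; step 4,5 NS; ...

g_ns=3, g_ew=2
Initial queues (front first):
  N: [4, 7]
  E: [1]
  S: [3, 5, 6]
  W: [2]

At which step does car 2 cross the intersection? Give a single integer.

Step 1 [NS]: N:car4-GO,E:wait,S:car3-GO,W:wait | queues: N=1 E=1 S=2 W=1
Step 2 [NS]: N:car7-GO,E:wait,S:car5-GO,W:wait | queues: N=0 E=1 S=1 W=1
Step 3 [NS]: N:empty,E:wait,S:car6-GO,W:wait | queues: N=0 E=1 S=0 W=1
Step 4 [EW]: N:wait,E:car1-GO,S:wait,W:car2-GO | queues: N=0 E=0 S=0 W=0
Car 2 crosses at step 4

4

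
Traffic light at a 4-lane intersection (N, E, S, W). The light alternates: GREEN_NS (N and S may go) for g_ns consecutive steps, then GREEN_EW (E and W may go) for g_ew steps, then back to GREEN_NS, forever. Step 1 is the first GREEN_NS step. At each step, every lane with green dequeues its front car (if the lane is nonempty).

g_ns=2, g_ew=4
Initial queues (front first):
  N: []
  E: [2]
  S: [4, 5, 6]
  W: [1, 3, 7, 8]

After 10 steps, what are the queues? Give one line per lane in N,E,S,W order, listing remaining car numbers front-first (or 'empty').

Step 1 [NS]: N:empty,E:wait,S:car4-GO,W:wait | queues: N=0 E=1 S=2 W=4
Step 2 [NS]: N:empty,E:wait,S:car5-GO,W:wait | queues: N=0 E=1 S=1 W=4
Step 3 [EW]: N:wait,E:car2-GO,S:wait,W:car1-GO | queues: N=0 E=0 S=1 W=3
Step 4 [EW]: N:wait,E:empty,S:wait,W:car3-GO | queues: N=0 E=0 S=1 W=2
Step 5 [EW]: N:wait,E:empty,S:wait,W:car7-GO | queues: N=0 E=0 S=1 W=1
Step 6 [EW]: N:wait,E:empty,S:wait,W:car8-GO | queues: N=0 E=0 S=1 W=0
Step 7 [NS]: N:empty,E:wait,S:car6-GO,W:wait | queues: N=0 E=0 S=0 W=0

N: empty
E: empty
S: empty
W: empty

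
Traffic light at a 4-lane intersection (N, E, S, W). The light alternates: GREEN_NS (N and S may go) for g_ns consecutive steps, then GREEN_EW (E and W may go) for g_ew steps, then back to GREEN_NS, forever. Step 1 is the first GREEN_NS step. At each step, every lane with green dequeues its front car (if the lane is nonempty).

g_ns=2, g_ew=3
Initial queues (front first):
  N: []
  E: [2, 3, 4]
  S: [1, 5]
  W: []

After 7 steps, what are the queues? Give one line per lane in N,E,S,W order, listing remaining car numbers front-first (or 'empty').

Step 1 [NS]: N:empty,E:wait,S:car1-GO,W:wait | queues: N=0 E=3 S=1 W=0
Step 2 [NS]: N:empty,E:wait,S:car5-GO,W:wait | queues: N=0 E=3 S=0 W=0
Step 3 [EW]: N:wait,E:car2-GO,S:wait,W:empty | queues: N=0 E=2 S=0 W=0
Step 4 [EW]: N:wait,E:car3-GO,S:wait,W:empty | queues: N=0 E=1 S=0 W=0
Step 5 [EW]: N:wait,E:car4-GO,S:wait,W:empty | queues: N=0 E=0 S=0 W=0

N: empty
E: empty
S: empty
W: empty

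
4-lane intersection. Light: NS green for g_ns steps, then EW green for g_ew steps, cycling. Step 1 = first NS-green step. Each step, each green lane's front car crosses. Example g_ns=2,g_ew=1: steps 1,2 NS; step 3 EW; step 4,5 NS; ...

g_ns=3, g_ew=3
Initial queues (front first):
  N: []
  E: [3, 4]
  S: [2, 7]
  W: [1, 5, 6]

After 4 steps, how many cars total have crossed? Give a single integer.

Answer: 4

Derivation:
Step 1 [NS]: N:empty,E:wait,S:car2-GO,W:wait | queues: N=0 E=2 S=1 W=3
Step 2 [NS]: N:empty,E:wait,S:car7-GO,W:wait | queues: N=0 E=2 S=0 W=3
Step 3 [NS]: N:empty,E:wait,S:empty,W:wait | queues: N=0 E=2 S=0 W=3
Step 4 [EW]: N:wait,E:car3-GO,S:wait,W:car1-GO | queues: N=0 E=1 S=0 W=2
Cars crossed by step 4: 4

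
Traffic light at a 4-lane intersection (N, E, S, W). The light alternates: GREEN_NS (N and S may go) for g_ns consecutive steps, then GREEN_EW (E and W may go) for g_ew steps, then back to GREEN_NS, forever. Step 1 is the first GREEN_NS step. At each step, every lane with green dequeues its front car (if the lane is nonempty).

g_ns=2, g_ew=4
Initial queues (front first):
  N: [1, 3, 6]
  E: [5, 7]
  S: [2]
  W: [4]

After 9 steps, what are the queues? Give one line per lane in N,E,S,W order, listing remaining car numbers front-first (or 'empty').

Step 1 [NS]: N:car1-GO,E:wait,S:car2-GO,W:wait | queues: N=2 E=2 S=0 W=1
Step 2 [NS]: N:car3-GO,E:wait,S:empty,W:wait | queues: N=1 E=2 S=0 W=1
Step 3 [EW]: N:wait,E:car5-GO,S:wait,W:car4-GO | queues: N=1 E=1 S=0 W=0
Step 4 [EW]: N:wait,E:car7-GO,S:wait,W:empty | queues: N=1 E=0 S=0 W=0
Step 5 [EW]: N:wait,E:empty,S:wait,W:empty | queues: N=1 E=0 S=0 W=0
Step 6 [EW]: N:wait,E:empty,S:wait,W:empty | queues: N=1 E=0 S=0 W=0
Step 7 [NS]: N:car6-GO,E:wait,S:empty,W:wait | queues: N=0 E=0 S=0 W=0

N: empty
E: empty
S: empty
W: empty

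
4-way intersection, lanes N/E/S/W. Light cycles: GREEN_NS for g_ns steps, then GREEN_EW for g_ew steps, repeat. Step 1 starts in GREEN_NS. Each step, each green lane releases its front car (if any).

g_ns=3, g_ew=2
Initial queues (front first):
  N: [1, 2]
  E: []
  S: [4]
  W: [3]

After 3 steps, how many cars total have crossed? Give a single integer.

Answer: 3

Derivation:
Step 1 [NS]: N:car1-GO,E:wait,S:car4-GO,W:wait | queues: N=1 E=0 S=0 W=1
Step 2 [NS]: N:car2-GO,E:wait,S:empty,W:wait | queues: N=0 E=0 S=0 W=1
Step 3 [NS]: N:empty,E:wait,S:empty,W:wait | queues: N=0 E=0 S=0 W=1
Cars crossed by step 3: 3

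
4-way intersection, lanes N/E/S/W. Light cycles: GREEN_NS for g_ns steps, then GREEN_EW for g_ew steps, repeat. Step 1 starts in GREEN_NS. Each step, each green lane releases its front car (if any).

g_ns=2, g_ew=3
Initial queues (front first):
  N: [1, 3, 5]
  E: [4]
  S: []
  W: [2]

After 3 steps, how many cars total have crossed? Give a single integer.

Step 1 [NS]: N:car1-GO,E:wait,S:empty,W:wait | queues: N=2 E=1 S=0 W=1
Step 2 [NS]: N:car3-GO,E:wait,S:empty,W:wait | queues: N=1 E=1 S=0 W=1
Step 3 [EW]: N:wait,E:car4-GO,S:wait,W:car2-GO | queues: N=1 E=0 S=0 W=0
Cars crossed by step 3: 4

Answer: 4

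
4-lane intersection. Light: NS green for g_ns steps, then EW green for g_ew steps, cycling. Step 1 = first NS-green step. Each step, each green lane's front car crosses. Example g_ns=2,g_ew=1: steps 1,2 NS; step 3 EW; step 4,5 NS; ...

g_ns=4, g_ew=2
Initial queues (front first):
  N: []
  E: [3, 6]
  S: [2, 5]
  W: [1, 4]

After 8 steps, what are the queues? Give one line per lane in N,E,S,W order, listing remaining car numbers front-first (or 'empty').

Step 1 [NS]: N:empty,E:wait,S:car2-GO,W:wait | queues: N=0 E=2 S=1 W=2
Step 2 [NS]: N:empty,E:wait,S:car5-GO,W:wait | queues: N=0 E=2 S=0 W=2
Step 3 [NS]: N:empty,E:wait,S:empty,W:wait | queues: N=0 E=2 S=0 W=2
Step 4 [NS]: N:empty,E:wait,S:empty,W:wait | queues: N=0 E=2 S=0 W=2
Step 5 [EW]: N:wait,E:car3-GO,S:wait,W:car1-GO | queues: N=0 E=1 S=0 W=1
Step 6 [EW]: N:wait,E:car6-GO,S:wait,W:car4-GO | queues: N=0 E=0 S=0 W=0

N: empty
E: empty
S: empty
W: empty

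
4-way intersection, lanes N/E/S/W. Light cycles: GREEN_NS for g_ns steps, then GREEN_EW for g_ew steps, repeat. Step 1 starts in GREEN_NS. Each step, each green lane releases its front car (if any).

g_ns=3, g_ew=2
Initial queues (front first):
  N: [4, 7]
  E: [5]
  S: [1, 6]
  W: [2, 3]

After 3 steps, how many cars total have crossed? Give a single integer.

Step 1 [NS]: N:car4-GO,E:wait,S:car1-GO,W:wait | queues: N=1 E=1 S=1 W=2
Step 2 [NS]: N:car7-GO,E:wait,S:car6-GO,W:wait | queues: N=0 E=1 S=0 W=2
Step 3 [NS]: N:empty,E:wait,S:empty,W:wait | queues: N=0 E=1 S=0 W=2
Cars crossed by step 3: 4

Answer: 4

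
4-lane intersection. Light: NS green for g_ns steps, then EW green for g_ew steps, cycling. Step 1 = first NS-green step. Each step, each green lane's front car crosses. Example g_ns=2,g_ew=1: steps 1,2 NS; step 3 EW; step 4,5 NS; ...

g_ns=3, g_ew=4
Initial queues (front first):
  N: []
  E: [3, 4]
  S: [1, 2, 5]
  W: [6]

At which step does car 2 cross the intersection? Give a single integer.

Step 1 [NS]: N:empty,E:wait,S:car1-GO,W:wait | queues: N=0 E=2 S=2 W=1
Step 2 [NS]: N:empty,E:wait,S:car2-GO,W:wait | queues: N=0 E=2 S=1 W=1
Step 3 [NS]: N:empty,E:wait,S:car5-GO,W:wait | queues: N=0 E=2 S=0 W=1
Step 4 [EW]: N:wait,E:car3-GO,S:wait,W:car6-GO | queues: N=0 E=1 S=0 W=0
Step 5 [EW]: N:wait,E:car4-GO,S:wait,W:empty | queues: N=0 E=0 S=0 W=0
Car 2 crosses at step 2

2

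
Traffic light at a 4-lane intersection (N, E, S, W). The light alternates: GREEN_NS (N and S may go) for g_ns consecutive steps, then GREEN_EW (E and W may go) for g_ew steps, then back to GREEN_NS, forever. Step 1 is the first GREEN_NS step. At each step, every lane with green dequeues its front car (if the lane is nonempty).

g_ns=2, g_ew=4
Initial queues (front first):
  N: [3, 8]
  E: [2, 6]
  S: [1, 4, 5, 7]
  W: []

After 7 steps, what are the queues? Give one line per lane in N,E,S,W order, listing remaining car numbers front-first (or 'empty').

Step 1 [NS]: N:car3-GO,E:wait,S:car1-GO,W:wait | queues: N=1 E=2 S=3 W=0
Step 2 [NS]: N:car8-GO,E:wait,S:car4-GO,W:wait | queues: N=0 E=2 S=2 W=0
Step 3 [EW]: N:wait,E:car2-GO,S:wait,W:empty | queues: N=0 E=1 S=2 W=0
Step 4 [EW]: N:wait,E:car6-GO,S:wait,W:empty | queues: N=0 E=0 S=2 W=0
Step 5 [EW]: N:wait,E:empty,S:wait,W:empty | queues: N=0 E=0 S=2 W=0
Step 6 [EW]: N:wait,E:empty,S:wait,W:empty | queues: N=0 E=0 S=2 W=0
Step 7 [NS]: N:empty,E:wait,S:car5-GO,W:wait | queues: N=0 E=0 S=1 W=0

N: empty
E: empty
S: 7
W: empty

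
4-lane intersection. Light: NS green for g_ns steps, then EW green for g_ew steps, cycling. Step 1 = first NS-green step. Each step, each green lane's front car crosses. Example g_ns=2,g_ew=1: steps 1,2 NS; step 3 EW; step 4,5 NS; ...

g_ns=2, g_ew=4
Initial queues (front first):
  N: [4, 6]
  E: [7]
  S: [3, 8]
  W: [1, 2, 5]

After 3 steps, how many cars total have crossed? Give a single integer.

Answer: 6

Derivation:
Step 1 [NS]: N:car4-GO,E:wait,S:car3-GO,W:wait | queues: N=1 E=1 S=1 W=3
Step 2 [NS]: N:car6-GO,E:wait,S:car8-GO,W:wait | queues: N=0 E=1 S=0 W=3
Step 3 [EW]: N:wait,E:car7-GO,S:wait,W:car1-GO | queues: N=0 E=0 S=0 W=2
Cars crossed by step 3: 6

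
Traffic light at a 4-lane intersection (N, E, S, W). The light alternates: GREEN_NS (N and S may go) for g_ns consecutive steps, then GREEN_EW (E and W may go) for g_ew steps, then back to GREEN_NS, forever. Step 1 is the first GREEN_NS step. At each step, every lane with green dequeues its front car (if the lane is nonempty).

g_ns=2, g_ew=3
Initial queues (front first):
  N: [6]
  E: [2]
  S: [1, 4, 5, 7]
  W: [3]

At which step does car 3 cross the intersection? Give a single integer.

Step 1 [NS]: N:car6-GO,E:wait,S:car1-GO,W:wait | queues: N=0 E=1 S=3 W=1
Step 2 [NS]: N:empty,E:wait,S:car4-GO,W:wait | queues: N=0 E=1 S=2 W=1
Step 3 [EW]: N:wait,E:car2-GO,S:wait,W:car3-GO | queues: N=0 E=0 S=2 W=0
Step 4 [EW]: N:wait,E:empty,S:wait,W:empty | queues: N=0 E=0 S=2 W=0
Step 5 [EW]: N:wait,E:empty,S:wait,W:empty | queues: N=0 E=0 S=2 W=0
Step 6 [NS]: N:empty,E:wait,S:car5-GO,W:wait | queues: N=0 E=0 S=1 W=0
Step 7 [NS]: N:empty,E:wait,S:car7-GO,W:wait | queues: N=0 E=0 S=0 W=0
Car 3 crosses at step 3

3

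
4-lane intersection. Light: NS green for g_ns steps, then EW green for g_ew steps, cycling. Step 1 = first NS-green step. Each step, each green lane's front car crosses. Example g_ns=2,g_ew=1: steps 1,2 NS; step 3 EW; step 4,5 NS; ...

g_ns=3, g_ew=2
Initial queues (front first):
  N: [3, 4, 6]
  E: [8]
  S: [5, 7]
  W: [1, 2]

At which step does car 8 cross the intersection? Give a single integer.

Step 1 [NS]: N:car3-GO,E:wait,S:car5-GO,W:wait | queues: N=2 E=1 S=1 W=2
Step 2 [NS]: N:car4-GO,E:wait,S:car7-GO,W:wait | queues: N=1 E=1 S=0 W=2
Step 3 [NS]: N:car6-GO,E:wait,S:empty,W:wait | queues: N=0 E=1 S=0 W=2
Step 4 [EW]: N:wait,E:car8-GO,S:wait,W:car1-GO | queues: N=0 E=0 S=0 W=1
Step 5 [EW]: N:wait,E:empty,S:wait,W:car2-GO | queues: N=0 E=0 S=0 W=0
Car 8 crosses at step 4

4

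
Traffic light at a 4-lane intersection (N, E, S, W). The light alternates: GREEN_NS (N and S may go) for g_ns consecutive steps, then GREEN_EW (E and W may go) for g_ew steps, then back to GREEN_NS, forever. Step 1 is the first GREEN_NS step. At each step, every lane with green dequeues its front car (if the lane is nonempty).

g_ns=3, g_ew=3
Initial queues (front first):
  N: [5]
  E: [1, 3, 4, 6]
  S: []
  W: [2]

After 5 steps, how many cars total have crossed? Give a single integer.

Answer: 4

Derivation:
Step 1 [NS]: N:car5-GO,E:wait,S:empty,W:wait | queues: N=0 E=4 S=0 W=1
Step 2 [NS]: N:empty,E:wait,S:empty,W:wait | queues: N=0 E=4 S=0 W=1
Step 3 [NS]: N:empty,E:wait,S:empty,W:wait | queues: N=0 E=4 S=0 W=1
Step 4 [EW]: N:wait,E:car1-GO,S:wait,W:car2-GO | queues: N=0 E=3 S=0 W=0
Step 5 [EW]: N:wait,E:car3-GO,S:wait,W:empty | queues: N=0 E=2 S=0 W=0
Cars crossed by step 5: 4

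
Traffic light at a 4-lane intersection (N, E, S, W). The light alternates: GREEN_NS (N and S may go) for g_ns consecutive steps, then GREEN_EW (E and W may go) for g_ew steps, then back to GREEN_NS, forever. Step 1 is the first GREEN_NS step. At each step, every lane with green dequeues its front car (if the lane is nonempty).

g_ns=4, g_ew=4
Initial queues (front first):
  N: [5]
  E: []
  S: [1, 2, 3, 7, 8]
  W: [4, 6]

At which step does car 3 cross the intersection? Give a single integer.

Step 1 [NS]: N:car5-GO,E:wait,S:car1-GO,W:wait | queues: N=0 E=0 S=4 W=2
Step 2 [NS]: N:empty,E:wait,S:car2-GO,W:wait | queues: N=0 E=0 S=3 W=2
Step 3 [NS]: N:empty,E:wait,S:car3-GO,W:wait | queues: N=0 E=0 S=2 W=2
Step 4 [NS]: N:empty,E:wait,S:car7-GO,W:wait | queues: N=0 E=0 S=1 W=2
Step 5 [EW]: N:wait,E:empty,S:wait,W:car4-GO | queues: N=0 E=0 S=1 W=1
Step 6 [EW]: N:wait,E:empty,S:wait,W:car6-GO | queues: N=0 E=0 S=1 W=0
Step 7 [EW]: N:wait,E:empty,S:wait,W:empty | queues: N=0 E=0 S=1 W=0
Step 8 [EW]: N:wait,E:empty,S:wait,W:empty | queues: N=0 E=0 S=1 W=0
Step 9 [NS]: N:empty,E:wait,S:car8-GO,W:wait | queues: N=0 E=0 S=0 W=0
Car 3 crosses at step 3

3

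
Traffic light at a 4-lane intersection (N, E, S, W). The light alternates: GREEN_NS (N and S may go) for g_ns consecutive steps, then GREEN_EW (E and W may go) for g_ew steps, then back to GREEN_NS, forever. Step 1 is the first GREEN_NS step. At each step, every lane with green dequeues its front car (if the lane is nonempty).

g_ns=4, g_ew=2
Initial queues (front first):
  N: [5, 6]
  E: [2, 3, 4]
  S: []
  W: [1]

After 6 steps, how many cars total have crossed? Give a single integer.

Step 1 [NS]: N:car5-GO,E:wait,S:empty,W:wait | queues: N=1 E=3 S=0 W=1
Step 2 [NS]: N:car6-GO,E:wait,S:empty,W:wait | queues: N=0 E=3 S=0 W=1
Step 3 [NS]: N:empty,E:wait,S:empty,W:wait | queues: N=0 E=3 S=0 W=1
Step 4 [NS]: N:empty,E:wait,S:empty,W:wait | queues: N=0 E=3 S=0 W=1
Step 5 [EW]: N:wait,E:car2-GO,S:wait,W:car1-GO | queues: N=0 E=2 S=0 W=0
Step 6 [EW]: N:wait,E:car3-GO,S:wait,W:empty | queues: N=0 E=1 S=0 W=0
Cars crossed by step 6: 5

Answer: 5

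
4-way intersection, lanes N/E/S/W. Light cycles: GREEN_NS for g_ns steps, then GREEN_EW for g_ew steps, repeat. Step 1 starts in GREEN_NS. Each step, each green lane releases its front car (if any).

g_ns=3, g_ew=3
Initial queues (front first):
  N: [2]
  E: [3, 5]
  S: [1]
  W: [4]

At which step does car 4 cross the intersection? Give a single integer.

Step 1 [NS]: N:car2-GO,E:wait,S:car1-GO,W:wait | queues: N=0 E=2 S=0 W=1
Step 2 [NS]: N:empty,E:wait,S:empty,W:wait | queues: N=0 E=2 S=0 W=1
Step 3 [NS]: N:empty,E:wait,S:empty,W:wait | queues: N=0 E=2 S=0 W=1
Step 4 [EW]: N:wait,E:car3-GO,S:wait,W:car4-GO | queues: N=0 E=1 S=0 W=0
Step 5 [EW]: N:wait,E:car5-GO,S:wait,W:empty | queues: N=0 E=0 S=0 W=0
Car 4 crosses at step 4

4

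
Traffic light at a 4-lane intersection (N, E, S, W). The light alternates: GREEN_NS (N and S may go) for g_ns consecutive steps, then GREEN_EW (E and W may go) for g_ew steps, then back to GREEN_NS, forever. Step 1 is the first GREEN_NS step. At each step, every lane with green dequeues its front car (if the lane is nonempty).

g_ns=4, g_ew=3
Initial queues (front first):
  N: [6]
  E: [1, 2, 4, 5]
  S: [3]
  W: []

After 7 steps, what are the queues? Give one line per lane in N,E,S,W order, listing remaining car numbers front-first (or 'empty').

Step 1 [NS]: N:car6-GO,E:wait,S:car3-GO,W:wait | queues: N=0 E=4 S=0 W=0
Step 2 [NS]: N:empty,E:wait,S:empty,W:wait | queues: N=0 E=4 S=0 W=0
Step 3 [NS]: N:empty,E:wait,S:empty,W:wait | queues: N=0 E=4 S=0 W=0
Step 4 [NS]: N:empty,E:wait,S:empty,W:wait | queues: N=0 E=4 S=0 W=0
Step 5 [EW]: N:wait,E:car1-GO,S:wait,W:empty | queues: N=0 E=3 S=0 W=0
Step 6 [EW]: N:wait,E:car2-GO,S:wait,W:empty | queues: N=0 E=2 S=0 W=0
Step 7 [EW]: N:wait,E:car4-GO,S:wait,W:empty | queues: N=0 E=1 S=0 W=0

N: empty
E: 5
S: empty
W: empty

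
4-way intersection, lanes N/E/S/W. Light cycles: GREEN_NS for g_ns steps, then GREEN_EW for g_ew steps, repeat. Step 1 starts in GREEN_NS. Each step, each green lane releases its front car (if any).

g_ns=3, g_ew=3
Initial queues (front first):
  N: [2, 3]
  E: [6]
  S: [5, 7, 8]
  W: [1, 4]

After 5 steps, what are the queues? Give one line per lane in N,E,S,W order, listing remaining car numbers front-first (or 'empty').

Step 1 [NS]: N:car2-GO,E:wait,S:car5-GO,W:wait | queues: N=1 E=1 S=2 W=2
Step 2 [NS]: N:car3-GO,E:wait,S:car7-GO,W:wait | queues: N=0 E=1 S=1 W=2
Step 3 [NS]: N:empty,E:wait,S:car8-GO,W:wait | queues: N=0 E=1 S=0 W=2
Step 4 [EW]: N:wait,E:car6-GO,S:wait,W:car1-GO | queues: N=0 E=0 S=0 W=1
Step 5 [EW]: N:wait,E:empty,S:wait,W:car4-GO | queues: N=0 E=0 S=0 W=0

N: empty
E: empty
S: empty
W: empty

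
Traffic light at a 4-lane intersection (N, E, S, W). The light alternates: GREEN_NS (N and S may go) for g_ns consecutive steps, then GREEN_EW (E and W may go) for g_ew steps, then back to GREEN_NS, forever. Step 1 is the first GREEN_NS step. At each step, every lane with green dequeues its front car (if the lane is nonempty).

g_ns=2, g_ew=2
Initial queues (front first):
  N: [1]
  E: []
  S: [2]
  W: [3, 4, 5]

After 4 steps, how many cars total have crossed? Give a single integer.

Answer: 4

Derivation:
Step 1 [NS]: N:car1-GO,E:wait,S:car2-GO,W:wait | queues: N=0 E=0 S=0 W=3
Step 2 [NS]: N:empty,E:wait,S:empty,W:wait | queues: N=0 E=0 S=0 W=3
Step 3 [EW]: N:wait,E:empty,S:wait,W:car3-GO | queues: N=0 E=0 S=0 W=2
Step 4 [EW]: N:wait,E:empty,S:wait,W:car4-GO | queues: N=0 E=0 S=0 W=1
Cars crossed by step 4: 4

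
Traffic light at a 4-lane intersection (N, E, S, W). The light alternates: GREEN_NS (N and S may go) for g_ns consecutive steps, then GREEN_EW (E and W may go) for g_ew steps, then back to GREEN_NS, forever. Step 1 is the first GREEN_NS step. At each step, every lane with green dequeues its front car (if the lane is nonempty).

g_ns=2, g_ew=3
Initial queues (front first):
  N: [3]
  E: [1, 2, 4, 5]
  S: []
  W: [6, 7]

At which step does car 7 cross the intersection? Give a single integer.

Step 1 [NS]: N:car3-GO,E:wait,S:empty,W:wait | queues: N=0 E=4 S=0 W=2
Step 2 [NS]: N:empty,E:wait,S:empty,W:wait | queues: N=0 E=4 S=0 W=2
Step 3 [EW]: N:wait,E:car1-GO,S:wait,W:car6-GO | queues: N=0 E=3 S=0 W=1
Step 4 [EW]: N:wait,E:car2-GO,S:wait,W:car7-GO | queues: N=0 E=2 S=0 W=0
Step 5 [EW]: N:wait,E:car4-GO,S:wait,W:empty | queues: N=0 E=1 S=0 W=0
Step 6 [NS]: N:empty,E:wait,S:empty,W:wait | queues: N=0 E=1 S=0 W=0
Step 7 [NS]: N:empty,E:wait,S:empty,W:wait | queues: N=0 E=1 S=0 W=0
Step 8 [EW]: N:wait,E:car5-GO,S:wait,W:empty | queues: N=0 E=0 S=0 W=0
Car 7 crosses at step 4

4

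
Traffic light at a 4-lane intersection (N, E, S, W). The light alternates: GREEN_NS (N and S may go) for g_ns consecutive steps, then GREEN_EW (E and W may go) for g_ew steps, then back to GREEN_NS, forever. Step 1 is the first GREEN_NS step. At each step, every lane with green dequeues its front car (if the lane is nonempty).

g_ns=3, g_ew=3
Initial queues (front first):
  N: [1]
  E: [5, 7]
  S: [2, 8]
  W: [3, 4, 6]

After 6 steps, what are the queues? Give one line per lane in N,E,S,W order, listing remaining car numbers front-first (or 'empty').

Step 1 [NS]: N:car1-GO,E:wait,S:car2-GO,W:wait | queues: N=0 E=2 S=1 W=3
Step 2 [NS]: N:empty,E:wait,S:car8-GO,W:wait | queues: N=0 E=2 S=0 W=3
Step 3 [NS]: N:empty,E:wait,S:empty,W:wait | queues: N=0 E=2 S=0 W=3
Step 4 [EW]: N:wait,E:car5-GO,S:wait,W:car3-GO | queues: N=0 E=1 S=0 W=2
Step 5 [EW]: N:wait,E:car7-GO,S:wait,W:car4-GO | queues: N=0 E=0 S=0 W=1
Step 6 [EW]: N:wait,E:empty,S:wait,W:car6-GO | queues: N=0 E=0 S=0 W=0

N: empty
E: empty
S: empty
W: empty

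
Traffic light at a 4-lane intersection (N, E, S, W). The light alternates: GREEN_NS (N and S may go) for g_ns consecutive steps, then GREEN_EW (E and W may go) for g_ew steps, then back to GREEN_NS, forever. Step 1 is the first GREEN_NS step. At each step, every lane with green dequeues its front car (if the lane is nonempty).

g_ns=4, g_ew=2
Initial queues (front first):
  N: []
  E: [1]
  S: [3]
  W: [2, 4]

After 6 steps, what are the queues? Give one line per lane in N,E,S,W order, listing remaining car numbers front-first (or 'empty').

Step 1 [NS]: N:empty,E:wait,S:car3-GO,W:wait | queues: N=0 E=1 S=0 W=2
Step 2 [NS]: N:empty,E:wait,S:empty,W:wait | queues: N=0 E=1 S=0 W=2
Step 3 [NS]: N:empty,E:wait,S:empty,W:wait | queues: N=0 E=1 S=0 W=2
Step 4 [NS]: N:empty,E:wait,S:empty,W:wait | queues: N=0 E=1 S=0 W=2
Step 5 [EW]: N:wait,E:car1-GO,S:wait,W:car2-GO | queues: N=0 E=0 S=0 W=1
Step 6 [EW]: N:wait,E:empty,S:wait,W:car4-GO | queues: N=0 E=0 S=0 W=0

N: empty
E: empty
S: empty
W: empty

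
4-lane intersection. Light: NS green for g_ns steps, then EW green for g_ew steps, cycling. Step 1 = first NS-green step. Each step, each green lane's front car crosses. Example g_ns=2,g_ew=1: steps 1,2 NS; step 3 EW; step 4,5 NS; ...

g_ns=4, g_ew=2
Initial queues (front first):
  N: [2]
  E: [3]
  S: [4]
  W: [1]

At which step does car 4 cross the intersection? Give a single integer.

Step 1 [NS]: N:car2-GO,E:wait,S:car4-GO,W:wait | queues: N=0 E=1 S=0 W=1
Step 2 [NS]: N:empty,E:wait,S:empty,W:wait | queues: N=0 E=1 S=0 W=1
Step 3 [NS]: N:empty,E:wait,S:empty,W:wait | queues: N=0 E=1 S=0 W=1
Step 4 [NS]: N:empty,E:wait,S:empty,W:wait | queues: N=0 E=1 S=0 W=1
Step 5 [EW]: N:wait,E:car3-GO,S:wait,W:car1-GO | queues: N=0 E=0 S=0 W=0
Car 4 crosses at step 1

1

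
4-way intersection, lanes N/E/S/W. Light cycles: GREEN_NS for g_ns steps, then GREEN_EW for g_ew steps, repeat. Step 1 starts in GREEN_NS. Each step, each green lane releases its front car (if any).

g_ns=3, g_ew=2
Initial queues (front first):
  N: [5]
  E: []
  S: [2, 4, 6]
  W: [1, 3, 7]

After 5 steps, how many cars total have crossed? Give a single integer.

Step 1 [NS]: N:car5-GO,E:wait,S:car2-GO,W:wait | queues: N=0 E=0 S=2 W=3
Step 2 [NS]: N:empty,E:wait,S:car4-GO,W:wait | queues: N=0 E=0 S=1 W=3
Step 3 [NS]: N:empty,E:wait,S:car6-GO,W:wait | queues: N=0 E=0 S=0 W=3
Step 4 [EW]: N:wait,E:empty,S:wait,W:car1-GO | queues: N=0 E=0 S=0 W=2
Step 5 [EW]: N:wait,E:empty,S:wait,W:car3-GO | queues: N=0 E=0 S=0 W=1
Cars crossed by step 5: 6

Answer: 6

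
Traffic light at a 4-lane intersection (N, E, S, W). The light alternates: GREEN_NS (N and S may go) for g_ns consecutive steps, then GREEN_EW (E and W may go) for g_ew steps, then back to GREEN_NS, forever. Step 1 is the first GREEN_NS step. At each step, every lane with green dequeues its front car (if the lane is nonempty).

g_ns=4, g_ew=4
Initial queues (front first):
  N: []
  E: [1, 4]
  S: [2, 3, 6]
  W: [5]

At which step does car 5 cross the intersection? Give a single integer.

Step 1 [NS]: N:empty,E:wait,S:car2-GO,W:wait | queues: N=0 E=2 S=2 W=1
Step 2 [NS]: N:empty,E:wait,S:car3-GO,W:wait | queues: N=0 E=2 S=1 W=1
Step 3 [NS]: N:empty,E:wait,S:car6-GO,W:wait | queues: N=0 E=2 S=0 W=1
Step 4 [NS]: N:empty,E:wait,S:empty,W:wait | queues: N=0 E=2 S=0 W=1
Step 5 [EW]: N:wait,E:car1-GO,S:wait,W:car5-GO | queues: N=0 E=1 S=0 W=0
Step 6 [EW]: N:wait,E:car4-GO,S:wait,W:empty | queues: N=0 E=0 S=0 W=0
Car 5 crosses at step 5

5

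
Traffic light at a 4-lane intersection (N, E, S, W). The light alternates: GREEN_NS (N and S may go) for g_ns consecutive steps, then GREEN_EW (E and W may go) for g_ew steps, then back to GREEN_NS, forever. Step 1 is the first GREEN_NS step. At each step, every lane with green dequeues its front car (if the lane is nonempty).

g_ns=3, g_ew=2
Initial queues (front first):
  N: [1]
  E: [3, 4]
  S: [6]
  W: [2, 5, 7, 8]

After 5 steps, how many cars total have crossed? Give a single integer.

Answer: 6

Derivation:
Step 1 [NS]: N:car1-GO,E:wait,S:car6-GO,W:wait | queues: N=0 E=2 S=0 W=4
Step 2 [NS]: N:empty,E:wait,S:empty,W:wait | queues: N=0 E=2 S=0 W=4
Step 3 [NS]: N:empty,E:wait,S:empty,W:wait | queues: N=0 E=2 S=0 W=4
Step 4 [EW]: N:wait,E:car3-GO,S:wait,W:car2-GO | queues: N=0 E=1 S=0 W=3
Step 5 [EW]: N:wait,E:car4-GO,S:wait,W:car5-GO | queues: N=0 E=0 S=0 W=2
Cars crossed by step 5: 6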